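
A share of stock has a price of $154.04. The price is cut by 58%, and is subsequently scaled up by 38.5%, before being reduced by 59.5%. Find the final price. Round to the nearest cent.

$36.29

58% decrease: $154.04 × 0.42 = $64.6968.
After the 38.5% increase: $64.6968 × 1.385 = $89.605068.
59.5% decrease: $89.605068 × 0.405 = $36.29005254 ≈ $36.29.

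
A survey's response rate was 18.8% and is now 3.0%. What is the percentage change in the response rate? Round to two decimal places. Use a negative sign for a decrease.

-84.04%

The change is 3.0 − 18.8 = -15.8 percentage points.
Relative to the original 18.8%, that is -15.8 ÷ 18.8 ≈ -84.04%.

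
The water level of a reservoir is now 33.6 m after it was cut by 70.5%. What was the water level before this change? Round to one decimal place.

The overall multiplier applied was 0.295.
So the original water level was 33.6 ÷ 0.295 ≈ 113.9 m.

113.9 m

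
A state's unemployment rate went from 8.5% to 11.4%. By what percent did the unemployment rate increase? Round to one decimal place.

34.1%

The change is 11.4 − 8.5 = 2.9 percentage points.
Relative to the original 8.5%, that is 2.9 ÷ 8.5 ≈ 34.1%.
So the unemployment rate rose by 34.1%.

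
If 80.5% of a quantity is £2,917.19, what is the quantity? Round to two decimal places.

£2,917.19 ÷ 0.805 ≈ £3,623.84.

£3,623.84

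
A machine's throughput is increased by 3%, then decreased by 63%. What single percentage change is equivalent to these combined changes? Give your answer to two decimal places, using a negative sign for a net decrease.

The combined multiplier is 1.03 × 0.37 = 0.3811.
That corresponds to a decrease of 61.89%.

-61.89%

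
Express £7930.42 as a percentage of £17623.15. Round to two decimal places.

45.00%

£7930.42 ÷ £17623.15 ≈ 45.00%.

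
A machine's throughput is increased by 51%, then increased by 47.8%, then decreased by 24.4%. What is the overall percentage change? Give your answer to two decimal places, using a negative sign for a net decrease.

A 51% increase multiplies by 1.51.
Then a 47.8% increase: 1.51 × 1.478 = 2.23178.
Then a 24.4% decrease: 2.23178 × 0.756 = 1.68722568.
Overall factor 1.68722568, i.e. 68.72%.

68.72%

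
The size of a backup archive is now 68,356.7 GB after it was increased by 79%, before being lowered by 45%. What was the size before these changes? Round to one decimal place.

Undoing the 45% decrease: 68,356.7 ÷ 0.55 ≈ 124284.909091.
Undoing the 79% increase: 124284.909091 ÷ 1.79 ≈ 69,432.9 GB.

69,432.9 GB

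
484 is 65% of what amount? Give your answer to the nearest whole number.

745

484 ÷ 0.65 ≈ 745.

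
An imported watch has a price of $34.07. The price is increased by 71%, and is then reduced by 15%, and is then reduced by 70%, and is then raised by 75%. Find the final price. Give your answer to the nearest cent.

71% increase: $34.07 × 1.71 = $58.2597.
15% decrease: $58.2597 × 0.85 = $49.520745.
After the 70% decrease: $49.520745 × 0.3 = $14.8562235.
Apply the 75% increase: $14.8562235 × 1.75 = $25.998391125 ≈ $26.00.

$26.00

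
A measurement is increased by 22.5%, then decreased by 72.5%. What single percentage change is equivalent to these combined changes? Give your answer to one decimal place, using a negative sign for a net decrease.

A 22.5% increase multiplies by 1.225.
Then a 72.5% decrease: 1.225 × 0.275 = 0.336875.
Overall factor 0.336875, i.e. -66.3%.

-66.3%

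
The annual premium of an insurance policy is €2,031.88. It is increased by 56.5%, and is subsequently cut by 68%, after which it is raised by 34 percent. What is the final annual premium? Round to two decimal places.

Each change multiplies by a factor: 1.565 × 0.32 × 1.34 = 0.671072.
€2,031.88 × 0.671072 = €1363.53777536 ≈ €1,363.54.

€1,363.54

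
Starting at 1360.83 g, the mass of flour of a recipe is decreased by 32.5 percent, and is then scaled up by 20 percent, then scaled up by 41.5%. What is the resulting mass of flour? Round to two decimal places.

1559.72 g

32.5% decrease: 1360.83 × 0.675 = 918.56025.
Apply the 20% increase: 918.56025 × 1.2 = 1102.2723.
41.5% increase: 1102.2723 × 1.415 = 1559.7153045 ≈ 1559.72.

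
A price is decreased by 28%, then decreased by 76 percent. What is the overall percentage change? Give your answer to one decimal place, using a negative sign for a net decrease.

The combined multiplier is 0.72 × 0.24 = 0.1728.
That corresponds to a decrease of 82.7%.

-82.7%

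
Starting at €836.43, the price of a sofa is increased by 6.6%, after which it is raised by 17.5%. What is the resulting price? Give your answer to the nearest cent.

€1047.67

After the 6.6% increase: €836.43 × 1.066 = €891.63438.
Apply the 17.5% increase: €891.63438 × 1.175 = €1047.6703965 ≈ €1047.67.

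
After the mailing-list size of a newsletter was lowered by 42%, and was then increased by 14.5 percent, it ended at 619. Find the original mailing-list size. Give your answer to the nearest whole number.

The overall multiplier applied was 0.58 × 1.145 = 0.6641.
So the original mailing-list size was 619 ÷ 0.6641 ≈ 932.

932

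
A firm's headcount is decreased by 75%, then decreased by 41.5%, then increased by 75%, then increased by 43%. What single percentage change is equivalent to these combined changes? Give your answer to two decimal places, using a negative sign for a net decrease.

The combined multiplier is 0.25 × 0.585 × 1.75 × 1.43 = 0.365990625.
That corresponds to a decrease of 63.40%.

-63.40%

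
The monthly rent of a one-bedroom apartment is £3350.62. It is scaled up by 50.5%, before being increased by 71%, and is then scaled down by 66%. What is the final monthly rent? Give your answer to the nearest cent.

£2931.82

50.5% increase: £3350.62 × 1.505 = £5042.6831.
71% increase: £5042.6831 × 1.71 = £8622.988101.
Apply the 66% decrease: £8622.988101 × 0.34 = £2931.81595434 ≈ £2931.82.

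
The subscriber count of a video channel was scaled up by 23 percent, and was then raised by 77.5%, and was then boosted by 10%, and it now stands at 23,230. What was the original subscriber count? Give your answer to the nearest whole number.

9,673

Undoing the 10% increase: 23,230 ÷ 1.1 ≈ 21118.181818.
Undoing the 77.5% increase: 21118.181818 ÷ 1.775 ≈ 11897.567221.
Undoing the 23% increase: 11897.567221 ÷ 1.23 ≈ 9,673.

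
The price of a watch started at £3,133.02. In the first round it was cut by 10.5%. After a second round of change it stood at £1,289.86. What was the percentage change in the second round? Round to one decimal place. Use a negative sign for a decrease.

-54.0%

After the first round: £3,133.02 × 0.895 = £2804.0529.
Second-round multiplier: £1,289.86 ÷ £2804.0529 ≈ 0.46.
That is a change of -54.0%.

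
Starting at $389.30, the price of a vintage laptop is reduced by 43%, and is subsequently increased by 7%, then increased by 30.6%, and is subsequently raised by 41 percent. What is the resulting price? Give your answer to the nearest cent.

$437.23

43% decrease: $389.30 × 0.57 = $221.901.
After the 7% increase: $221.901 × 1.07 = $237.43407.
30.6% increase: $237.43407 × 1.306 = $310.08889542.
After the 41% increase: $310.08889542 × 1.41 = $437.2253425422 ≈ $437.23.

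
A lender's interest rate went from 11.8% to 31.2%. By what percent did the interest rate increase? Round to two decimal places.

164.41%

The change is 31.2 − 11.8 = 19.4 percentage points.
Relative to the original 11.8%, that is 19.4 ÷ 11.8 ≈ 164.41%.
So the interest rate rose by 164.41%.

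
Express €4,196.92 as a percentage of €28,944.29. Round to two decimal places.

14.50%

€4,196.92 ÷ €28,944.29 ≈ 14.50%.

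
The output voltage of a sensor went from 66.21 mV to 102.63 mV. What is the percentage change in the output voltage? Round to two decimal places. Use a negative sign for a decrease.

Change: 102.63 − 66.21 = 36.42.
Relative to the original: 36.42 ÷ 66.21 ≈ 55.01%.

55.01%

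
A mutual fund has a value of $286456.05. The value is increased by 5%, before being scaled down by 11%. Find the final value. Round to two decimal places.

Each change multiplies by a factor: 1.05 × 0.89 = 0.9345.
$286456.05 × 0.9345 = $267693.178725 ≈ $267693.18.

$267693.18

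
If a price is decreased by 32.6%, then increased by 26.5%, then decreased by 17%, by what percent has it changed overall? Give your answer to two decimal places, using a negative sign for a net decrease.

-29.23%

The combined multiplier is 0.674 × 1.265 × 0.83 = 0.7076663.
That corresponds to a decrease of 29.23%.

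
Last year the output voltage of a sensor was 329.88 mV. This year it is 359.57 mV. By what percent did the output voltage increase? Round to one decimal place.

9.0%

Change: 359.57 − 329.88 = 29.69.
Relative to the original: 29.69 ÷ 329.88 ≈ 9.0%.
So the output voltage increased by 9.0%.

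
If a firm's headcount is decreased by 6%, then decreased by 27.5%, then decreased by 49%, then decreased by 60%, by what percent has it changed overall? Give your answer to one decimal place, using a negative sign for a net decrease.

-86.1%

The combined multiplier is 0.94 × 0.725 × 0.51 × 0.4 = 0.139026.
That corresponds to a decrease of 86.1%.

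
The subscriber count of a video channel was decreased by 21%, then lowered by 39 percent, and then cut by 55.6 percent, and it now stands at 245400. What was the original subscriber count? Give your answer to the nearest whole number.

The overall multiplier applied was 0.79 × 0.61 × 0.444 = 0.2139636.
So the original subscriber count was 245400 ÷ 0.2139636 ≈ 1146924.

1146924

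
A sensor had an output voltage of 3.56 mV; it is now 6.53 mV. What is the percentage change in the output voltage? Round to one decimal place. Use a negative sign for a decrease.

Change: 6.53 − 3.56 = 2.97.
Relative to the original: 2.97 ÷ 3.56 ≈ 83.4%.

83.4%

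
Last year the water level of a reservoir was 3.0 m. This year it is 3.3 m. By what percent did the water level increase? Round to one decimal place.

Change: 3.3 − 3.0 = 0.3.
Relative to the original: 0.3 ÷ 3.0 = 10.0%.
So the water level increased by 10.0%.

10.0%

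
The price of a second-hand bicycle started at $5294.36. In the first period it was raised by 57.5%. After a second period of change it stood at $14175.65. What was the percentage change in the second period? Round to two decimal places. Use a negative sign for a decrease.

After the first period: $5294.36 × 1.575 = $8338.617.
Second-period multiplier: $14175.65 ÷ $8338.617 ≈ 1.7.
That is a change of 70.00%.

70.00%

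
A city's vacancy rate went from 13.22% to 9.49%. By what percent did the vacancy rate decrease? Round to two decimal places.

28.21%

The change is 9.49 − 13.22 = -3.73 percentage points.
Relative to the original 13.22%, that is -3.73 ÷ 13.22 ≈ -28.21%.
So the vacancy rate fell by 28.21%.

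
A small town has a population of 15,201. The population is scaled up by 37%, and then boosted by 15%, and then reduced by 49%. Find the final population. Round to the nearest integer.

12,214

Each change multiplies by a factor: 1.37 × 1.15 × 0.51 = 0.803505.
15,201 × 0.803505 = 12214.079505 ≈ 12,214.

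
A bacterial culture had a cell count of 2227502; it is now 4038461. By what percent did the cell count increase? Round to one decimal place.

81.3%

Change: 4038461 − 2227502 = 1810959.
Relative to the original: 1810959 ÷ 2227502 ≈ 81.3%.
So the cell count increased by 81.3%.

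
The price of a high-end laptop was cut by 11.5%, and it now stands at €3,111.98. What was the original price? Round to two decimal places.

€3,516.36

The overall multiplier applied was 0.885.
So the original price was €3,111.98 ÷ 0.885 ≈ €3,516.36.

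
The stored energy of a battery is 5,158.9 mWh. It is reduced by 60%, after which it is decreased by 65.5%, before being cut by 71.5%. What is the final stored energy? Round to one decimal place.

202.9 mWh

60% decrease: 5,158.9 × 0.4 = 2063.56.
65.5% decrease: 2063.56 × 0.345 = 711.9282.
Apply the 71.5% decrease: 711.9282 × 0.285 = 202.899537 ≈ 202.9.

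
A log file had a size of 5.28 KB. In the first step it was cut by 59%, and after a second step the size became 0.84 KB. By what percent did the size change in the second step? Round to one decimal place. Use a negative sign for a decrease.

-61.2%

After the first step: 5.28 × 0.41 = 2.1648.
Second-step multiplier: 0.84 ÷ 2.1648 ≈ 0.38803.
That is a change of -61.2%.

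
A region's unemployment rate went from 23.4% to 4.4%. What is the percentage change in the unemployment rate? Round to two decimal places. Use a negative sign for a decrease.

The change is 4.4 − 23.4 = -19.0 percentage points.
Relative to the original 23.4%, that is -19.0 ÷ 23.4 ≈ -81.20%.

-81.20%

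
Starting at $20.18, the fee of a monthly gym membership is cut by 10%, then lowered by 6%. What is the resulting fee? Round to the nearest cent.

Each change multiplies by a factor: 0.9 × 0.94 = 0.846.
$20.18 × 0.846 = $17.07228 ≈ $17.07.

$17.07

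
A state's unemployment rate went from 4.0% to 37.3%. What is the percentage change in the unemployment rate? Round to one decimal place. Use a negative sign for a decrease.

The change is 37.3 − 4.0 = 33.3 percentage points.
Relative to the original 4.0%, that is 33.3 ÷ 4.0 = 832.5%.

832.5%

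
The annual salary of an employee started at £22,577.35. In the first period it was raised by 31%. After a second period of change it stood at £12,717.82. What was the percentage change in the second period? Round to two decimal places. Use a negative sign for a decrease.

After the first period: £22,577.35 × 1.31 = £29576.3285.
Second-period multiplier: £12,717.82 ÷ £29576.3285 ≈ 0.43.
That is a change of -57.00%.

-57.00%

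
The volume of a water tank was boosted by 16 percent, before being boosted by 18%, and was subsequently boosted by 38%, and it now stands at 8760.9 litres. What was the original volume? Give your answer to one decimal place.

4638.0 litres

Undoing the 38% increase: 8760.9 ÷ 1.38 ≈ 6348.478261.
Undoing the 18% increase: 6348.478261 ÷ 1.18 ≈ 5380.066323.
Undoing the 16% increase: 5380.066323 ÷ 1.16 ≈ 4638.0 litres.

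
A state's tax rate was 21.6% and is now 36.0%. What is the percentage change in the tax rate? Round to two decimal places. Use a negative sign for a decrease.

66.67%

The change is 36.0 − 21.6 = 14.4 percentage points.
Relative to the original 21.6%, that is 14.4 ÷ 21.6 ≈ 66.67%.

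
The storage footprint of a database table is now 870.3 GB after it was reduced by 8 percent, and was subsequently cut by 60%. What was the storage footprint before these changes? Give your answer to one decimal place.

2364.9 GB

Undoing the 60% decrease: 870.3 ÷ 0.4 = 2175.75.
Undoing the 8% decrease: 2175.75 ÷ 0.92 ≈ 2364.9 GB.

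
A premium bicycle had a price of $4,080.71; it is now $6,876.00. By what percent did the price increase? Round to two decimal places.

Change: $6,876.00 − $4,080.71 = $2,795.29.
Relative to the original: $2,795.29 ÷ $4,080.71 ≈ 68.50%.
So the price increased by 68.50%.

68.50%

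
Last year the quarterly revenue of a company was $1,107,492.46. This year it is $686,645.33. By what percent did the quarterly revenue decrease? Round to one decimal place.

Change: $686,645.33 − $1,107,492.46 = -$420,847.13.
Relative to the original: -$420,847.13 ÷ $1,107,492.46 ≈ -38.0%.
So the quarterly revenue decreased by 38.0%.

38.0%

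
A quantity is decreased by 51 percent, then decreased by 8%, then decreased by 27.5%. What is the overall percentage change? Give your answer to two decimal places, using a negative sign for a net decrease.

A 51% decrease multiplies by 0.49.
Then an 8% decrease: 0.49 × 0.92 = 0.4508.
Then a 27.5% decrease: 0.4508 × 0.725 = 0.32683.
Overall factor 0.32683, i.e. -67.32%.

-67.32%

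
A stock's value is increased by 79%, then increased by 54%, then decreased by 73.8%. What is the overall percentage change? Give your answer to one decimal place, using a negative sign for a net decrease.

-27.8%

The combined multiplier is 1.79 × 1.54 × 0.262 = 0.7222292.
That corresponds to a decrease of 27.8%.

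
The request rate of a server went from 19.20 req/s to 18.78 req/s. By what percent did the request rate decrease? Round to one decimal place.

Change: 18.78 − 19.20 = -0.42.
Relative to the original: -0.42 ÷ 19.20 ≈ -2.2%.
So the request rate decreased by 2.2%.

2.2%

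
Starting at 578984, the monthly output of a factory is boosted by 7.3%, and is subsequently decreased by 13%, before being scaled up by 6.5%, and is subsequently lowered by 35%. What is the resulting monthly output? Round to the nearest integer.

374152

Apply the 7.3% increase: 578984 × 1.073 = 621249.832.
Apply the 13% decrease: 621249.832 × 0.87 = 540487.35384.
6.5% increase: 540487.35384 × 1.065 = 575619.0318396.
Apply the 35% decrease: 575619.0318396 × 0.65 = 374152.37069574 ≈ 374152.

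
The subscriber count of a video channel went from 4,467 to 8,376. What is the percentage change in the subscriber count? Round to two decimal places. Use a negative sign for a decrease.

87.51%

Change: 8,376 − 4,467 = 3,909.
Relative to the original: 3,909 ÷ 4,467 ≈ 87.51%.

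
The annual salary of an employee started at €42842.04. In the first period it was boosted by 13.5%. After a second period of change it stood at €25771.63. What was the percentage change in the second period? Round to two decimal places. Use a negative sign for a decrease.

-47.00%

After the first period: €42842.04 × 1.135 = €48625.7154.
Second-period multiplier: €25771.63 ÷ €48625.7154 ≈ 0.53.
That is a change of -47.00%.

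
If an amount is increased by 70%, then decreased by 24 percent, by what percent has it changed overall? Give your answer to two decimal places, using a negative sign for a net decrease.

29.20%

A 70% increase multiplies by 1.7.
Then a 24% decrease: 1.7 × 0.76 = 1.292.
Overall factor 1.292, i.e. 29.20%.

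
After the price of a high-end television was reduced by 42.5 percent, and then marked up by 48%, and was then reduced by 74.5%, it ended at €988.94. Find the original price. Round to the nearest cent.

€4557.22

The overall multiplier applied was 0.575 × 1.48 × 0.255 = 0.217005.
So the original price was €988.94 ÷ 0.217005 ≈ €4557.22.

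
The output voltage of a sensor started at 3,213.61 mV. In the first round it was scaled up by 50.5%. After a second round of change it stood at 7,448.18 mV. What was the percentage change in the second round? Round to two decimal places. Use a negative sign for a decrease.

54.00%

After the first round: 3,213.61 × 1.505 = 4836.48305.
Second-round multiplier: 7,448.18 ÷ 4836.48305 ≈ 1.539999.
That is a change of 54.00%.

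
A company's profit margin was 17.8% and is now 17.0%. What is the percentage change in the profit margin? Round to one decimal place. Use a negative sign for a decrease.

The change is 17.0 − 17.8 = -0.8 percentage points.
Relative to the original 17.8%, that is -0.8 ÷ 17.8 ≈ -4.5%.

-4.5%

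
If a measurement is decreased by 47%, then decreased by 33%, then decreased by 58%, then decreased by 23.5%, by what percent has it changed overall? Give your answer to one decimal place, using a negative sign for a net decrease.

-88.6%

A 47% decrease multiplies by 0.53.
Then a 33% decrease: 0.53 × 0.67 = 0.3551.
Then a 58% decrease: 0.3551 × 0.42 = 0.149142.
Then a 23.5% decrease: 0.149142 × 0.765 = 0.11409363.
Overall factor 0.11409363, i.e. -88.6%.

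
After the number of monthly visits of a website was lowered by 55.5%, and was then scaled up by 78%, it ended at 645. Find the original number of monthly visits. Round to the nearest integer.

Undoing the 78% increase: 645 ÷ 1.78 ≈ 362.359551.
Undoing the 55.5% decrease: 362.359551 ÷ 0.445 ≈ 814.

814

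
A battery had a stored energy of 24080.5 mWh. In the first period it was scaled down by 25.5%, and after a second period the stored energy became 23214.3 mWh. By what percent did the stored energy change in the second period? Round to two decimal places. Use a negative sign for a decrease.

After the first period: 24080.5 × 0.745 = 17939.9725.
Second-period multiplier: 23214.3 ÷ 17939.9725 ≈ 1.293999.
That is a change of 29.40%.

29.40%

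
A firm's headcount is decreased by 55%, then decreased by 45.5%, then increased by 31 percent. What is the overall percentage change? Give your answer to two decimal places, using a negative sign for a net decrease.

A 55% decrease multiplies by 0.45.
Then a 45.5% decrease: 0.45 × 0.545 = 0.24525.
Then a 31% increase: 0.24525 × 1.31 = 0.3212775.
Overall factor 0.3212775, i.e. -67.87%.

-67.87%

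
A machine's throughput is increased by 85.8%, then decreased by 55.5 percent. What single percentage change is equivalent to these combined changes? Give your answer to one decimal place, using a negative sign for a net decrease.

-17.3%

The combined multiplier is 1.858 × 0.445 = 0.82681.
That corresponds to a decrease of 17.3%.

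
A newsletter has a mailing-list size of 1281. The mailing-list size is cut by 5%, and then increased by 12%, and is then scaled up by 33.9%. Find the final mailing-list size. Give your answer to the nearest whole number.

Each change multiplies by a factor: 0.95 × 1.12 × 1.339 = 1.424696.
1281 × 1.424696 = 1825.035576 ≈ 1825.

1825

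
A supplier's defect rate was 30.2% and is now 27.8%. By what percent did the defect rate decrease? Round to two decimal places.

7.95%

The change is 27.8 − 30.2 = -2.4 percentage points.
Relative to the original 30.2%, that is -2.4 ÷ 30.2 ≈ -7.95%.
So the defect rate fell by 7.95%.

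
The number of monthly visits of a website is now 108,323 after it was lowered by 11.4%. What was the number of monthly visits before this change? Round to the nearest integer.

The overall multiplier applied was 0.886.
So the original number of monthly visits was 108,323 ÷ 0.886 ≈ 122,261.

122,261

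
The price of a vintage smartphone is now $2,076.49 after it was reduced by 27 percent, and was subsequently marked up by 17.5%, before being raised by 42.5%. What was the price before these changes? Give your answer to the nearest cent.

Undoing the 42.5% increase: $2,076.49 ÷ 1.425 ≈ $1457.185965.
Undoing the 17.5% increase: $1457.185965 ÷ 1.175 ≈ $1240.158268.
Undoing the 27% decrease: $1240.158268 ÷ 0.73 ≈ $1,698.85.

$1,698.85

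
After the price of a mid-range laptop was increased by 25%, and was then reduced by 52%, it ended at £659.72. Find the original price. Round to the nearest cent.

£1099.53

The overall multiplier applied was 1.25 × 0.48 = 0.6.
So the original price was £659.72 ÷ 0.6 ≈ £1099.53.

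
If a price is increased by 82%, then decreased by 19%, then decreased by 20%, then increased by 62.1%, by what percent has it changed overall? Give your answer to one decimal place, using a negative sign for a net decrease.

An 82% increase multiplies by 1.82.
Then a 19% decrease: 1.82 × 0.81 = 1.4742.
Then a 20% decrease: 1.4742 × 0.8 = 1.17936.
Then a 62.1% increase: 1.17936 × 1.621 = 1.91174256.
Overall factor 1.91174256, i.e. 91.2%.

91.2%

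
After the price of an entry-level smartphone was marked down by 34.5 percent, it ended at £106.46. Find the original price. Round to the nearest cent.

£162.53

The overall multiplier applied was 0.655.
So the original price was £106.46 ÷ 0.655 ≈ £162.53.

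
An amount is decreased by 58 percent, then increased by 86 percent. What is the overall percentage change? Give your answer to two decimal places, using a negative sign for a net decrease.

A 58% decrease multiplies by 0.42.
Then an 86% increase: 0.42 × 1.86 = 0.7812.
Overall factor 0.7812, i.e. -21.88%.

-21.88%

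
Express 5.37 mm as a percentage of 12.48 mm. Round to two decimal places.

43.03%

5.37 mm ÷ 12.48 mm ≈ 43.03%.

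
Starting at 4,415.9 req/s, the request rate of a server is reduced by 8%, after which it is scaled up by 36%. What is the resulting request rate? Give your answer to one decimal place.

Each change multiplies by a factor: 0.92 × 1.36 = 1.2512.
4,415.9 × 1.2512 = 5525.17408 ≈ 5,525.2.

5,525.2 req/s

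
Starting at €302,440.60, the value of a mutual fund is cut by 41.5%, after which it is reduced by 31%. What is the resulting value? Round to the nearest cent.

Each change multiplies by a factor: 0.585 × 0.69 = 0.40365.
€302,440.60 × 0.40365 = €122080.14819 ≈ €122,080.15.

€122,080.15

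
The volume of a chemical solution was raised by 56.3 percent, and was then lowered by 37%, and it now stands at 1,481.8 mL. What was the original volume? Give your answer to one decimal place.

Undoing the 37% decrease: 1,481.8 ÷ 0.63 ≈ 2352.063492.
Undoing the 56.3% increase: 2352.063492 ÷ 1.563 ≈ 1,504.8 mL.

1,504.8 mL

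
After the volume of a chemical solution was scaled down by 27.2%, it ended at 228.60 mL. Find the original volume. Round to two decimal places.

314.01 mL

The overall multiplier applied was 0.728.
So the original volume was 228.60 ÷ 0.728 ≈ 314.01 mL.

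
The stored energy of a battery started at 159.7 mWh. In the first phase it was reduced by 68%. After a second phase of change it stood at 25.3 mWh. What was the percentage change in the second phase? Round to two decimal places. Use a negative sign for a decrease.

-50.49%

After the first phase: 159.7 × 0.32 = 51.104.
Second-phase multiplier: 25.3 ÷ 51.104 ≈ 0.495069.
That is a change of -50.49%.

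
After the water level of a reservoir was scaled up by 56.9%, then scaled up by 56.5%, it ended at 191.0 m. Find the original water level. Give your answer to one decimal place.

Undoing the 56.5% increase: 191.0 ÷ 1.565 ≈ 122.044728.
Undoing the 56.9% increase: 122.044728 ÷ 1.569 ≈ 77.8 m.

77.8 m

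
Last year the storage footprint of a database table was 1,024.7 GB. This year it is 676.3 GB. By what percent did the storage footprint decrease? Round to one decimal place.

Change: 676.3 − 1,024.7 = -348.4.
Relative to the original: -348.4 ÷ 1,024.7 ≈ -34.0%.
So the storage footprint decreased by 34.0%.

34.0%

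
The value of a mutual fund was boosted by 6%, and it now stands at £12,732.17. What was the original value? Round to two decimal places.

The overall multiplier applied was 1.06.
So the original value was £12,732.17 ÷ 1.06 ≈ £12,011.48.

£12,011.48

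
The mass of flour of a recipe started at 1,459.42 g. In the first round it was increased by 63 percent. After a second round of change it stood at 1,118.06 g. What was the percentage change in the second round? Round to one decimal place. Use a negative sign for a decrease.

-53.0%

After the first round: 1,459.42 × 1.63 = 2378.8546.
Second-round multiplier: 1,118.06 ÷ 2378.8546 ≈ 0.47.
That is a change of -53.0%.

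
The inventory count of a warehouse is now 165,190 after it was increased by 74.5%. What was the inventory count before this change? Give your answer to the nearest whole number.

The overall multiplier applied was 1.745.
So the original inventory count was 165,190 ÷ 1.745 ≈ 94,665.

94,665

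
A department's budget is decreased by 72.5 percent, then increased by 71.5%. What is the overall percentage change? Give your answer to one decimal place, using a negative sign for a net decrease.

A 72.5% decrease multiplies by 0.275.
Then a 71.5% increase: 0.275 × 1.715 = 0.471625.
Overall factor 0.471625, i.e. -52.8%.

-52.8%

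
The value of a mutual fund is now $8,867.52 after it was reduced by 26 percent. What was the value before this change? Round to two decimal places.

The overall multiplier applied was 0.74.
So the original value was $8,867.52 ÷ 0.74 ≈ $11,983.14.

$11,983.14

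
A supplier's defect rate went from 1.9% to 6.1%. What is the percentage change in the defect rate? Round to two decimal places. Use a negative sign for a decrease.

The change is 6.1 − 1.9 = 4.2 percentage points.
Relative to the original 1.9%, that is 4.2 ÷ 1.9 ≈ 221.05%.

221.05%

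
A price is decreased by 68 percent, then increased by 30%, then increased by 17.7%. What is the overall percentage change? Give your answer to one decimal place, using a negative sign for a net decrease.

The combined multiplier is 0.32 × 1.3 × 1.177 = 0.489632.
That corresponds to a decrease of 51.0%.

-51.0%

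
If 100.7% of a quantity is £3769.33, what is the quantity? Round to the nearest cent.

£3769.33 ÷ 1.007 ≈ £3743.13.

£3743.13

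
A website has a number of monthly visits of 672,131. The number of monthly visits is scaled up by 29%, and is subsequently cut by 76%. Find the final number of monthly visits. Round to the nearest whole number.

Each change multiplies by a factor: 1.29 × 0.24 = 0.3096.
672,131 × 0.3096 = 208091.7576 ≈ 208,092.

208,092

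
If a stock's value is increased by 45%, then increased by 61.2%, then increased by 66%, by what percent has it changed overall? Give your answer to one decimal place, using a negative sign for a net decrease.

A 45% increase multiplies by 1.45.
Then a 61.2% increase: 1.45 × 1.612 = 2.3374.
Then a 66% increase: 2.3374 × 1.66 = 3.880084.
Overall factor 3.880084, i.e. 288.0%.

288.0%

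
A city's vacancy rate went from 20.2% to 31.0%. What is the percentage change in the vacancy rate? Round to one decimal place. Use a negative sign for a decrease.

The change is 31.0 − 20.2 = 10.8 percentage points.
Relative to the original 20.2%, that is 10.8 ÷ 20.2 ≈ 53.5%.

53.5%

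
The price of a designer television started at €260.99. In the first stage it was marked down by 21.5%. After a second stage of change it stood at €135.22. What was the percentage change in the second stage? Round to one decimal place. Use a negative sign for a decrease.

-34.0%

After the first stage: €260.99 × 0.785 = €204.87715.
Second-stage multiplier: €135.22 ÷ €204.87715 ≈ 0.66001.
That is a change of -34.0%.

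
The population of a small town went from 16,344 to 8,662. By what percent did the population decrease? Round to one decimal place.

Change: 8,662 − 16,344 = -7,682.
Relative to the original: -7,682 ÷ 16,344 ≈ -47.0%.
So the population decreased by 47.0%.

47.0%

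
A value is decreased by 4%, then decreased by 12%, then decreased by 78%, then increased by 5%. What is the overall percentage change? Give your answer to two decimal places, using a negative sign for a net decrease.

The combined multiplier is 0.96 × 0.88 × 0.22 × 1.05 = 0.1951488.
That corresponds to a decrease of 80.49%.

-80.49%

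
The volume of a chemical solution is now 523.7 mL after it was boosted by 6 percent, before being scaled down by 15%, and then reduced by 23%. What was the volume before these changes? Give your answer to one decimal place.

Undoing the 23% decrease: 523.7 ÷ 0.77 ≈ 680.12987.
Undoing the 15% decrease: 680.12987 ÷ 0.85 ≈ 800.152788.
Undoing the 6% increase: 800.152788 ÷ 1.06 ≈ 754.9 mL.

754.9 mL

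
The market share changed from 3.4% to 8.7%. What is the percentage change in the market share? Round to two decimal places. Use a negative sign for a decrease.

155.88%

The change is 8.7 − 3.4 = 5.3 percentage points.
Relative to the original 3.4%, that is 5.3 ÷ 3.4 ≈ 155.88%.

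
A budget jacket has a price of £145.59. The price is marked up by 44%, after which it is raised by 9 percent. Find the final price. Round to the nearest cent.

Each change multiplies by a factor: 1.44 × 1.09 = 1.5696.
£145.59 × 1.5696 = £228.518064 ≈ £228.52.

£228.52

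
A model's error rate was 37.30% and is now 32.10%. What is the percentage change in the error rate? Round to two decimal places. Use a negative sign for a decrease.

-13.94%

The change is 32.10 − 37.30 = -5.20 percentage points.
Relative to the original 37.30%, that is -5.20 ÷ 37.30 ≈ -13.94%.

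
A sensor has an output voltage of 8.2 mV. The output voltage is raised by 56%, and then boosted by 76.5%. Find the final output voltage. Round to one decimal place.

22.6 mV

After the 56% increase: 8.2 × 1.56 = 12.792.
Apply the 76.5% increase: 12.792 × 1.765 = 22.57788 ≈ 22.6.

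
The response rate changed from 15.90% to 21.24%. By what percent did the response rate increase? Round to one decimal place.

The change is 21.24 − 15.90 = 5.34 percentage points.
Relative to the original 15.90%, that is 5.34 ÷ 15.90 ≈ 33.6%.
So the response rate rose by 33.6%.

33.6%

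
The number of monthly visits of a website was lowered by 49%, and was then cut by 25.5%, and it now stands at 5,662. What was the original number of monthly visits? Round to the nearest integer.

14,902

Undoing the 25.5% decrease: 5,662 ÷ 0.745 = 7600.
Undoing the 49% decrease: 7600 ÷ 0.51 ≈ 14,902.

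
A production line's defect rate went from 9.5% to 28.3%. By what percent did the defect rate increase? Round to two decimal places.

197.89%

The change is 28.3 − 9.5 = 18.8 percentage points.
Relative to the original 9.5%, that is 18.8 ÷ 9.5 ≈ 197.89%.
So the defect rate rose by 197.89%.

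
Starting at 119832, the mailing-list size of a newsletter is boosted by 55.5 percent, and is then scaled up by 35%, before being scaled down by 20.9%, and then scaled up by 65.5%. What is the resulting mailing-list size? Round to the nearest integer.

Apply the 55.5% increase: 119832 × 1.555 = 186338.76.
35% increase: 186338.76 × 1.35 = 251557.326.
After the 20.9% decrease: 251557.326 × 0.791 = 198981.844866.
65.5% increase: 198981.844866 × 1.655 = 329314.95325323 ≈ 329315.

329315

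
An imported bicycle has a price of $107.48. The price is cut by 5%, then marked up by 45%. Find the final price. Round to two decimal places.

$148.05

After the 5% decrease: $107.48 × 0.95 = $102.106.
After the 45% increase: $102.106 × 1.45 = $148.0537 ≈ $148.05.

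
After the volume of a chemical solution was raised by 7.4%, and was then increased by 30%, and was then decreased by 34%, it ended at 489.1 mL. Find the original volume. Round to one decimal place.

530.8 mL

The overall multiplier applied was 1.074 × 1.3 × 0.66 = 0.921492.
So the original volume was 489.1 ÷ 0.921492 ≈ 530.8 mL.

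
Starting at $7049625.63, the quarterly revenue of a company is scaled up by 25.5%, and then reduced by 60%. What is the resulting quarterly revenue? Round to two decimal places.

Apply the 25.5% increase: $7049625.63 × 1.255 = $8847280.16565.
After the 60% decrease: $8847280.16565 × 0.4 = $3538912.06626 ≈ $3538912.07.

$3538912.07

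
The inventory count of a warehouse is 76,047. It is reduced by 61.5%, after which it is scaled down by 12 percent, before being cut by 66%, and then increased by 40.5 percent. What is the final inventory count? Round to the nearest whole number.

61.5% decrease: 76,047 × 0.385 = 29278.095.
After the 12% decrease: 29278.095 × 0.88 = 25764.7236.
66% decrease: 25764.7236 × 0.34 = 8760.006024.
After the 40.5% increase: 8760.006024 × 1.405 = 12307.80846372 ≈ 12,308.

12,308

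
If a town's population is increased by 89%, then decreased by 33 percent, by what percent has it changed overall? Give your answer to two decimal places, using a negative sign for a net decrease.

26.63%

The combined multiplier is 1.89 × 0.67 = 1.2663.
That corresponds to an increase of 26.63%.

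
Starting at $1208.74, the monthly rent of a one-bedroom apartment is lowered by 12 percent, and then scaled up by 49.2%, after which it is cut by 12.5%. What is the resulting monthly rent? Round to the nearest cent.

12% decrease: $1208.74 × 0.88 = $1063.6912.
Apply the 49.2% increase: $1063.6912 × 1.492 = $1587.0272704.
12.5% decrease: $1587.0272704 × 0.875 = $1388.6488616 ≈ $1388.65.

$1388.65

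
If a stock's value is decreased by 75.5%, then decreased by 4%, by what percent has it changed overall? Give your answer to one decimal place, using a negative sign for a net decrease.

A 75.5% decrease multiplies by 0.245.
Then a 4% decrease: 0.245 × 0.96 = 0.2352.
Overall factor 0.2352, i.e. -76.5%.

-76.5%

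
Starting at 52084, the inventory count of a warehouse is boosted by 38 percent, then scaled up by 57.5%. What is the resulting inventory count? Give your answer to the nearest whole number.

Each change multiplies by a factor: 1.38 × 1.575 = 2.1735.
52084 × 2.1735 = 113204.574 ≈ 113205.

113205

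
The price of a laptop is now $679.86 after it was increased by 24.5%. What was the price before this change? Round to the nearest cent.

$546.07

The overall multiplier applied was 1.245.
So the original price was $679.86 ÷ 1.245 ≈ $546.07.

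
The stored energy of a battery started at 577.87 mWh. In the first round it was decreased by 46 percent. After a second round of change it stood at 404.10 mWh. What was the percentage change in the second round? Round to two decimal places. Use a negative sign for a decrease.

29.50%

After the first round: 577.87 × 0.54 = 312.0498.
Second-round multiplier: 404.10 ÷ 312.0498 ≈ 1.294986.
That is a change of 29.50%.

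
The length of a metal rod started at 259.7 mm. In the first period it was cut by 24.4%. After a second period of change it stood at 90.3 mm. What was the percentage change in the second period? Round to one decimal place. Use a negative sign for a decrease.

After the first period: 259.7 × 0.756 = 196.3332.
Second-period multiplier: 90.3 ÷ 196.3332 ≈ 0.45993.
That is a change of -54.0%.

-54.0%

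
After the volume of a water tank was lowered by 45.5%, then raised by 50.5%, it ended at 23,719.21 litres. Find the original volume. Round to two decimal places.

The overall multiplier applied was 0.545 × 1.505 = 0.820225.
So the original volume was 23,719.21 ÷ 0.820225 ≈ 28,917.93 litres.

28,917.93 litres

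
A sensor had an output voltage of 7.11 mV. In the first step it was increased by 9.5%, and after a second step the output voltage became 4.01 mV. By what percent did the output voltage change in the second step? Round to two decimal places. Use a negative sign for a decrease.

-48.49%

After the first step: 7.11 × 1.095 = 7.78545.
Second-step multiplier: 4.01 ÷ 7.78545 ≈ 0.515063.
That is a change of -48.49%.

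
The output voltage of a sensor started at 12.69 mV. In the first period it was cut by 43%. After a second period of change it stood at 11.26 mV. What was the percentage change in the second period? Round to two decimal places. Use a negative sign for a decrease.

After the first period: 12.69 × 0.57 = 7.2333.
Second-period multiplier: 11.26 ÷ 7.2333 ≈ 1.556689.
That is a change of 55.67%.

55.67%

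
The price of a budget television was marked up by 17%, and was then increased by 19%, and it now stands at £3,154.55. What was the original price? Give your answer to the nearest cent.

Undoing the 19% increase: £3,154.55 ÷ 1.19 ≈ £2650.882353.
Undoing the 17% increase: £2650.882353 ÷ 1.17 ≈ £2,265.71.

£2,265.71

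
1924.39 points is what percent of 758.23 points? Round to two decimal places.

1924.39 points ÷ 758.23 points ≈ 253.80%.

253.80%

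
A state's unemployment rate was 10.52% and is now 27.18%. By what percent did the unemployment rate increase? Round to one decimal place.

158.4%

The change is 27.18 − 10.52 = 16.66 percentage points.
Relative to the original 10.52%, that is 16.66 ÷ 10.52 ≈ 158.4%.
So the unemployment rate rose by 158.4%.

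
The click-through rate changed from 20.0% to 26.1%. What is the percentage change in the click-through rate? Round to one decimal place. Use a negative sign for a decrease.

The change is 26.1 − 20.0 = 6.1 percentage points.
Relative to the original 20.0%, that is 6.1 ÷ 20.0 = 30.5%.

30.5%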